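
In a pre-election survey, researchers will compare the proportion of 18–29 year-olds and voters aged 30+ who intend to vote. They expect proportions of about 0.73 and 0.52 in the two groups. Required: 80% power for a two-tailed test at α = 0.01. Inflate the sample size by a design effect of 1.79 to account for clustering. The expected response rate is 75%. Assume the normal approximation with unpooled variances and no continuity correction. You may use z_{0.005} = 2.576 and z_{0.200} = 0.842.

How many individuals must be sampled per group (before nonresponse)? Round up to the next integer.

n = (z_{α/2} + z_β)² · [p₁(1−p₁) + p₂(1−p₂)] / (p₁ − p₂)²
  = (2.576 + 0.842)² · (0.73·0.27 + 0.52·0.48) / (0.21)²
  = (3.418)² · (0.1971 + 0.2496) / 0.0441
  = 11.6827 · 0.4467 / 0.0441
  = 118.34
Design effect: 1.79 × 118.34 = 211.82.
Adjust for 75% response: 211.82 / 0.75 = 282.43.
Round up → n = 283 per group.

n = 283 per group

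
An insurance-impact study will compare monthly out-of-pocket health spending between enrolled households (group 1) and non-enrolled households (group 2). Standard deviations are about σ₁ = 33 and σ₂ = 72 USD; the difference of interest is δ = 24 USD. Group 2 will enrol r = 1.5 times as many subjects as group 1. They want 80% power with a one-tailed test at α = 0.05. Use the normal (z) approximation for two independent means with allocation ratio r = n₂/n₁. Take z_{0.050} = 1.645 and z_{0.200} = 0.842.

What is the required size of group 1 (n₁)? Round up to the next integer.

n₁ = (z_α + z_β)² · (σ₁² + σ₂²/r) / δ²
   = (1.645 + 0.842)² · (33² + 72²/1.5) / 24²
   = 6.1852 · (1089 + 3456) / 576
   = 6.1852 · 4545 / 576
   = 48.80
Round up → n₁ = 49; n₂ = r·n₁ = 1.5 × 49 = 74.

n₁ = 49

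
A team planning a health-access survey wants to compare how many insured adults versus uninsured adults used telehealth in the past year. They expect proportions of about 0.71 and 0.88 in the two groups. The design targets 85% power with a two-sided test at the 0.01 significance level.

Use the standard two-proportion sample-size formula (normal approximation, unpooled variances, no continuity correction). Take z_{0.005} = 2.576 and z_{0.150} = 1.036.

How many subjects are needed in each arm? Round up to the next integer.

n = (z_{α/2} + z_β)² · [p₁(1−p₁) + p₂(1−p₂)] / (p₁ − p₂)²
  = (2.576 + 1.036)² · (0.71·0.29 + 0.88·0.12) / (-0.17)²
  = (3.612)² · (0.2059 + 0.1056) / 0.0289
  = 13.0465 · 0.3115 / 0.0289
  = 140.62
Round up → n = 141 per group.

n = 141 per group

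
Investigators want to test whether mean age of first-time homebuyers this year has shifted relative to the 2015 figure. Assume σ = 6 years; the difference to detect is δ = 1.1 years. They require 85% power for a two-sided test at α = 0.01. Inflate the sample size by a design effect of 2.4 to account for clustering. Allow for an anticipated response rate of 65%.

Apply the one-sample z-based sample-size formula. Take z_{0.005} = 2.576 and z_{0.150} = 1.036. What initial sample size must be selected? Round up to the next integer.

n = 1434

n = (z_{α/2} + z_β)² · σ² / δ²
  = (2.576 + 1.036)² · 6² / 1.1²
  = 13.0465 · 36 / 1.21
  = 388.16
Design effect: 2.4 × 388.16 = 931.59.
Adjust for 65% response: 931.59 / 0.65 = 1433.21.
Round up → n = 1434.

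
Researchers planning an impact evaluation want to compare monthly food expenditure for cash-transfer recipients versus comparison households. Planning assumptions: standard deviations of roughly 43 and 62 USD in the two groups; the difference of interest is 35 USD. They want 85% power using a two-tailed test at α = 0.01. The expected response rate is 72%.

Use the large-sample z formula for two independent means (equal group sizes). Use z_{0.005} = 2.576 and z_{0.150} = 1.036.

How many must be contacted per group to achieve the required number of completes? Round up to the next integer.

n = 85 per group

n = (z_{α/2} + z_β)² · (σ₁² + σ₂²) / δ²
  = (2.576 + 1.036)² · (43² + 62² = 5693) / 35²
  = 13.0465 · 5693 / 1225
  = 60.63
Adjust for 72% response: 60.63 / 0.72 = 84.21.
Round up → n = 85 per group.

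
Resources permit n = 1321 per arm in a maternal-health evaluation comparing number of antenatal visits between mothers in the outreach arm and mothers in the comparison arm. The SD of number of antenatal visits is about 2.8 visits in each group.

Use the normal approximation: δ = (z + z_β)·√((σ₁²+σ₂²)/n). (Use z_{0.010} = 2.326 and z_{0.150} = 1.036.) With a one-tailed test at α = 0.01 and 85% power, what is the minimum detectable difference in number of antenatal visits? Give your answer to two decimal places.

δ = (z_α + z_β) · √((σ₁²+σ₂²)/n)
  = (2.326 + 1.036) · √(15.68/1321)
  = 3.362 · √0.01187
  = 3.362 · 0.1089
  = 0.3663

Minimum detectable difference ≈ 0.37 visits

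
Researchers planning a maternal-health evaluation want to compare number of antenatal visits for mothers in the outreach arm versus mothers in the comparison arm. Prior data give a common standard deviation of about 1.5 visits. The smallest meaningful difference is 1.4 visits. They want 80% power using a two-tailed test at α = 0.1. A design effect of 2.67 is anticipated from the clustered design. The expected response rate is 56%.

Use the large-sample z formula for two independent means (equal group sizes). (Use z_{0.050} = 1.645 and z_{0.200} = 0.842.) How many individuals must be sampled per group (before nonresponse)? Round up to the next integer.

n = 68 per group

n = (z_{α/2} + z_β)² · (σ₁² + σ₂²) / δ²
  = (1.645 + 0.842)² · (2·1.5² = 4.5) / 1.4²
  = 6.1852 · 4.5 / 1.96
  = 14.20
Design effect: 2.67 × 14.20 = 37.92.
Adjust for 56% response: 37.92 / 0.56 = 67.71.
Round up → n = 68 per group.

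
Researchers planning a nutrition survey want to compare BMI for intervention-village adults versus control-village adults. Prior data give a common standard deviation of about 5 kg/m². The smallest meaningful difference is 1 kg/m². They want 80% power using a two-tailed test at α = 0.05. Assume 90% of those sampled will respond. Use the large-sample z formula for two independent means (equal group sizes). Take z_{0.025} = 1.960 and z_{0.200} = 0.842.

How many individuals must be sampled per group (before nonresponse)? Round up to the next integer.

n = 437 per group

n = (z_{α/2} + z_β)² · (σ₁² + σ₂²) / δ²
  = (1.960 + 0.842)² · (2·5² = 50) / 1²
  = 7.8512 · 50 / 1
  = 392.56
Adjust for 90% response: 392.56 / 0.90 = 436.18.
Round up → n = 437 per group.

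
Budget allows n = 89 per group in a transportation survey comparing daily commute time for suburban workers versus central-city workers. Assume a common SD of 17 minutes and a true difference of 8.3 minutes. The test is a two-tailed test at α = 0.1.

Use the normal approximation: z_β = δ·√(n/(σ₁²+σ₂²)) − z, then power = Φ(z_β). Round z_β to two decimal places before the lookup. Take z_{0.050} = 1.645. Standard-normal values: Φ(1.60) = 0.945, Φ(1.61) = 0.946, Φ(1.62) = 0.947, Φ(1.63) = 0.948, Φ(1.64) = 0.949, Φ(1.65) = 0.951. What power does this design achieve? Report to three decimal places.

z_β = δ·√(n/(σ₁²+σ₂²)) − z_{α/2}
    = 8.3 · √(89/578) − 1.645
    = 8.3 · 0.39240 − 1.645
    = 3.2569 − 1.645 = 1.6119 → 1.61
Power = Φ(1.61) = 0.946.

Power ≈ 0.946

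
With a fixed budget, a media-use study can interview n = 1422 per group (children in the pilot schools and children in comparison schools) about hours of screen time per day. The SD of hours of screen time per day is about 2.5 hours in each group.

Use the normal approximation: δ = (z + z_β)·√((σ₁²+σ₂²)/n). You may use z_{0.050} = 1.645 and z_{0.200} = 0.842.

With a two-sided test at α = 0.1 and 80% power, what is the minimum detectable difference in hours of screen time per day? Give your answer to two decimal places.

Minimum detectable difference ≈ 0.23 hours

δ = (z_{α/2} + z_β) · √((σ₁²+σ₂²)/n)
  = (1.645 + 0.842) · √(12.5/1422)
  = 2.487 · √0.00879
  = 2.487 · 0.0938
  = 0.2332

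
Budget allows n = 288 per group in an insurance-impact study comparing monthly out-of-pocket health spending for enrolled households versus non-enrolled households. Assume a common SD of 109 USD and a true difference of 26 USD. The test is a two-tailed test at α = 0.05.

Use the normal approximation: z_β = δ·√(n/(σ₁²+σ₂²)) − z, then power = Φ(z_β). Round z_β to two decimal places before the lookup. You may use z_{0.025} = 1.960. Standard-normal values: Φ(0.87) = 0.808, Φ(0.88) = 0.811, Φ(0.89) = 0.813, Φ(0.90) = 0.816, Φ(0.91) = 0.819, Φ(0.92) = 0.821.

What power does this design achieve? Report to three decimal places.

Power ≈ 0.816

z_β = δ·√(n/(σ₁²+σ₂²)) − z_{α/2}
    = 26 · √(288/23762) − 1.960
    = 26 · 0.11009 − 1.960
    = 2.8624 − 1.960 = 0.9024 → 0.90
Power = Φ(0.90) = 0.816.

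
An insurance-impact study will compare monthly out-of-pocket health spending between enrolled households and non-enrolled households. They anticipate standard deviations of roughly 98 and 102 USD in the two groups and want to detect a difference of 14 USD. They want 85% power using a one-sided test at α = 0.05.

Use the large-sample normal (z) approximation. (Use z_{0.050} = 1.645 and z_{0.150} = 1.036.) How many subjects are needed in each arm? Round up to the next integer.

n = 734 per group

n = (z_α + z_β)² · (σ₁² + σ₂²) / δ²
  = (1.645 + 1.036)² · (98² + 102² = 20008) / 14²
  = 7.1878 · 20008 / 196
  = 733.74
Round up → n = 734 per group.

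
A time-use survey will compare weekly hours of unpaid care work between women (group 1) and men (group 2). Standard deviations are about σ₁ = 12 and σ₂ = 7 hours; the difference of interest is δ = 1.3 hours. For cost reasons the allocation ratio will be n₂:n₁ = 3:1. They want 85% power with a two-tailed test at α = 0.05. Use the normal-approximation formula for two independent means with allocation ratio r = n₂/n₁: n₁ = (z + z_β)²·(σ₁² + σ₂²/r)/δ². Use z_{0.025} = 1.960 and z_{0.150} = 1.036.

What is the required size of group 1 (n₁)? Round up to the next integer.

n₁ = (z_{α/2} + z_β)² · (σ₁² + σ₂²/r) / δ²
   = (1.960 + 1.036)² · (12² + 7²/3) / 1.3²
   = 8.9760 · (144 + 16.3333) / 1.69
   = 8.9760 · 160.3333 / 1.69
   = 851.57
Round up → n₁ = 852; n₂ = r·n₁ = 3 × 852 = 2556.

n₁ = 852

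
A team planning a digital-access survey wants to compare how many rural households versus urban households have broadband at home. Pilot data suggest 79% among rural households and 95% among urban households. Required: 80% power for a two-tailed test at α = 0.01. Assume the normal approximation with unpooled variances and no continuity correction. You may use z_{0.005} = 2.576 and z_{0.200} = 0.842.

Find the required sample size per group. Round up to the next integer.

n = 98 per group

n = (z_{α/2} + z_β)² · [p₁(1−p₁) + p₂(1−p₂)] / (p₁ − p₂)²
  = (2.576 + 0.842)² · (0.79·0.21 + 0.95·0.05) / (-0.16)²
  = (3.418)² · (0.1659 + 0.0475) / 0.0256
  = 11.6827 · 0.2134 / 0.0256
  = 97.39
Round up → n = 98 per group.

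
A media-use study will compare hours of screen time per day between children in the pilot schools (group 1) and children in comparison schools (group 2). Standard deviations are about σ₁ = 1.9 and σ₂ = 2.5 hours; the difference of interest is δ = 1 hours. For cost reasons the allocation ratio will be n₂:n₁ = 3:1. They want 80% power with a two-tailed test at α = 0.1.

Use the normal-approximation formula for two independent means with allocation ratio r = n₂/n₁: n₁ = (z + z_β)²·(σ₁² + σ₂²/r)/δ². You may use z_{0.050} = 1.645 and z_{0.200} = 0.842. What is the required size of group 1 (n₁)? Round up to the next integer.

n₁ = (z_{α/2} + z_β)² · (σ₁² + σ₂²/r) / δ²
   = (1.645 + 0.842)² · (1.9² + 2.5²/3) / 1²
   = 6.1852 · (3.61 + 2.0833) / 1
   = 6.1852 · 5.6933 / 1
   = 35.21
Round up → n₁ = 36; n₂ = r·n₁ = 3 × 36 = 108.

n₁ = 36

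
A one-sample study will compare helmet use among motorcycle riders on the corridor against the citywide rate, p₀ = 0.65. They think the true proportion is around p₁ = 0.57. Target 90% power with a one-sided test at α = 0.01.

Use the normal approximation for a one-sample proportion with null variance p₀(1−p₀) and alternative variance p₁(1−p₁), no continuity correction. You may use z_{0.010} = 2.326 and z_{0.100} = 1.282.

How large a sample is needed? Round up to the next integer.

n = [z_α·√(p₀q₀) + z_β·√(p₁q₁)]² / (p₁ − p₀)²
  = [2.326·√(0.65·0.35) + 1.282·√(0.57·0.43)]² / (-0.08)²
  = [2.326·0.4770 + 1.282·0.4951]² / 0.0064
  = [1.7441]² / 0.0064
  = 475.30
Round up → n = 476.

n = 476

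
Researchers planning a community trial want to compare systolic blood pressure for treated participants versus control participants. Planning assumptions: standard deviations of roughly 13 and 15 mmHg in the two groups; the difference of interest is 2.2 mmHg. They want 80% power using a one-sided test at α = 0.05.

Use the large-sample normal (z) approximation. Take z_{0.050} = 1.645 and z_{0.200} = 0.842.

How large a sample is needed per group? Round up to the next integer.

n = 504 per group

n = (z_α + z_β)² · (σ₁² + σ₂²) / δ²
  = (1.645 + 0.842)² · (13² + 15² = 394) / 2.2²
  = 6.1852 · 394 / 4.84
  = 503.50
Round up → n = 504 per group.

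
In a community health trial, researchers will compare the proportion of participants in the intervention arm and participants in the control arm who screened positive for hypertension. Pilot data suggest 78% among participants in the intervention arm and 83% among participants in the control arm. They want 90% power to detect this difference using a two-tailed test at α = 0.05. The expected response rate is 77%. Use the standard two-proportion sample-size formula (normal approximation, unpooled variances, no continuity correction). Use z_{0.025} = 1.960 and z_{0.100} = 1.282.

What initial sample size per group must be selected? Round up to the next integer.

n = 1708 per group

n = (z_{α/2} + z_β)² · [p₁(1−p₁) + p₂(1−p₂)] / (p₁ − p₂)²
  = (1.960 + 1.282)² · (0.78·0.22 + 0.83·0.17) / (-0.05)²
  = (3.242)² · (0.1716 + 0.1411) / 0.0025
  = 10.5106 · 0.3127 / 0.0025
  = 1314.66
Adjust for 77% response: 1314.66 / 0.77 = 1707.35.
Round up → n = 1708 per group.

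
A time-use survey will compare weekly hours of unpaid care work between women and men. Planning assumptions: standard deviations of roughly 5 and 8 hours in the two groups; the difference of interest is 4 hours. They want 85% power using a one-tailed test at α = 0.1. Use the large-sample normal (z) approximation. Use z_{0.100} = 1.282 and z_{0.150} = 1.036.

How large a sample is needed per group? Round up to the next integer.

n = 30 per group

n = (z_α + z_β)² · (σ₁² + σ₂²) / δ²
  = (1.282 + 1.036)² · (5² + 8² = 89) / 4²
  = 5.3731 · 89 / 16
  = 29.89
Round up → n = 30 per group.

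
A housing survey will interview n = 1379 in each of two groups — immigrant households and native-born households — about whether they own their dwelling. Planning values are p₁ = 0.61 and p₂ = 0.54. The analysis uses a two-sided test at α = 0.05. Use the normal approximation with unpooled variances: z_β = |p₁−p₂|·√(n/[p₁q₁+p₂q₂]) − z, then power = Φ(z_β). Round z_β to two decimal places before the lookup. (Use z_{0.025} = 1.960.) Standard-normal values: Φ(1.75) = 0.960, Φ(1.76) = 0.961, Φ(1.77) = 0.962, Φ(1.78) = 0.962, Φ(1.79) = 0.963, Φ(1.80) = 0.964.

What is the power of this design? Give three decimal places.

z_β = |p₁−p₂|·√(n/[p₁q₁+p₂q₂]) − z_{α/2}
    = 0.07 · √(1379/0.4863) − 1.960
    = 0.07 · 53.2513 − 1.960
    = 3.7276 − 1.960 = 1.7676 → 1.77
Power = Φ(1.77) = 0.962.

Power ≈ 0.962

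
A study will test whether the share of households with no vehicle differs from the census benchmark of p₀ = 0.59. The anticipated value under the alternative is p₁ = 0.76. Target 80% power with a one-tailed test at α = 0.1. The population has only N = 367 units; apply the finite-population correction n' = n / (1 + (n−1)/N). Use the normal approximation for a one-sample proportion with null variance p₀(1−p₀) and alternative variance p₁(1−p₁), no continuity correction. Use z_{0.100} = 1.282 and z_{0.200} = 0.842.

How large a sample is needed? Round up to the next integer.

n = 32

n = [z_α·√(p₀q₀) + z_β·√(p₁q₁)]² / (p₁ − p₀)²
  = [1.282·√(0.59·0.41) + 0.842·√(0.76·0.24)]² / (0.17)²
  = [1.282·0.4918 + 0.842·0.4271]² / 0.0289
  = [0.9901]² / 0.0289
  = 33.92
Finite-population correction (N = 367): 33.92 / (1 + (33.92 − 1)/367) = 31.13.
Round up → n = 32.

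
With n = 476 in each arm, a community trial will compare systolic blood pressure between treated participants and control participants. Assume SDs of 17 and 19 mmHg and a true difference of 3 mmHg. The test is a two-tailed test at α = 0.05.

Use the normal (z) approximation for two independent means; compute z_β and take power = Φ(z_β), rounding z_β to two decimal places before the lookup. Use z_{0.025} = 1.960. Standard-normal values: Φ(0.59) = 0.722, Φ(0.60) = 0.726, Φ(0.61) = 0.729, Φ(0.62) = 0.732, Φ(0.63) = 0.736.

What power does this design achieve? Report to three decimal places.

z_β = δ·√(n/(σ₁²+σ₂²)) − z_{α/2}
    = 3 · √(476/650) − 1.960
    = 3 · 0.85575 − 1.960
    = 2.5672 − 1.960 = 0.6072 → 0.61
Power = Φ(0.61) = 0.729.

Power ≈ 0.729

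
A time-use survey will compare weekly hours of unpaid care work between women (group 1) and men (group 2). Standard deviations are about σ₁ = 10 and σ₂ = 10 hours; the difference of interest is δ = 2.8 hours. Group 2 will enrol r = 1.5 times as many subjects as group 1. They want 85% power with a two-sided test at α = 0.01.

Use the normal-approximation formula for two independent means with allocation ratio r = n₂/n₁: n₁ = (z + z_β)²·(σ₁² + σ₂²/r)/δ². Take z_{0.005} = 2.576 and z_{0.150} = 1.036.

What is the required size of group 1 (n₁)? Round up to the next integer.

n₁ = (z_{α/2} + z_β)² · (σ₁² + σ₂²/r) / δ²
   = (2.576 + 1.036)² · (10² + 10²/1.5) / 2.8²
   = 13.0465 · (100 + 66.6667) / 7.84
   = 13.0465 · 166.6667 / 7.84
   = 277.35
Round up → n₁ = 278; n₂ = r·n₁ = 1.5 × 278 = 417.

n₁ = 278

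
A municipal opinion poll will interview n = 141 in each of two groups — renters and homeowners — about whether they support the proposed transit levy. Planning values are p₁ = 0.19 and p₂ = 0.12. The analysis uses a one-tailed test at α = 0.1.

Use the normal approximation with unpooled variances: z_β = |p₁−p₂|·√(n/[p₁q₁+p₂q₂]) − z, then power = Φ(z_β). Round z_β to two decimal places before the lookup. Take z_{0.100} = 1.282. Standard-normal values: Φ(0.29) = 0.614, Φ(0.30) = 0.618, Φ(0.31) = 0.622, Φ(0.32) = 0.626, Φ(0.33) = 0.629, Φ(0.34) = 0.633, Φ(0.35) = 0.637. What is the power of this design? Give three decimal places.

Power ≈ 0.637

z_β = |p₁−p₂|·√(n/[p₁q₁+p₂q₂]) − z_α
    = 0.07 · √(141/0.2595) − 1.282
    = 0.07 · 23.3099 − 1.282
    = 1.6317 − 1.282 = 0.3497 → 0.35
Power = Φ(0.35) = 0.637.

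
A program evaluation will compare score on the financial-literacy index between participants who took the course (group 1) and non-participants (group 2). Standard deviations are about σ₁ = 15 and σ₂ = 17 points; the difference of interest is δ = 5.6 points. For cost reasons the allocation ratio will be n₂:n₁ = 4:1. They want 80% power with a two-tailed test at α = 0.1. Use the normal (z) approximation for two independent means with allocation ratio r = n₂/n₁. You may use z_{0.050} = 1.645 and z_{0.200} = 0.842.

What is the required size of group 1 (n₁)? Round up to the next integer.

n₁ = (z_{α/2} + z_β)² · (σ₁² + σ₂²/r) / δ²
   = (1.645 + 0.842)² · (15² + 17²/4) / 5.6²
   = 6.1852 · (225 + 72.25) / 31.36
   = 6.1852 · 297.25 / 31.36
   = 58.63
Round up → n₁ = 59; n₂ = r·n₁ = 4 × 59 = 236.

n₁ = 59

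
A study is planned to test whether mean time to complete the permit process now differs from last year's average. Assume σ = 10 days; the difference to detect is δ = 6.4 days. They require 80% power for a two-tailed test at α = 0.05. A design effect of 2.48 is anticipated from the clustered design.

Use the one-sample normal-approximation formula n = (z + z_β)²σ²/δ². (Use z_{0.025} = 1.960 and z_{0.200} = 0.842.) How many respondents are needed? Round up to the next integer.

n = (z_{α/2} + z_β)² · σ² / δ²
  = (1.960 + 0.842)² · 10² / 6.4²
  = 7.8512 · 100 / 40.96
  = 19.17
Design effect: 2.48 × 19.17 = 47.54.
Round up → n = 48.

n = 48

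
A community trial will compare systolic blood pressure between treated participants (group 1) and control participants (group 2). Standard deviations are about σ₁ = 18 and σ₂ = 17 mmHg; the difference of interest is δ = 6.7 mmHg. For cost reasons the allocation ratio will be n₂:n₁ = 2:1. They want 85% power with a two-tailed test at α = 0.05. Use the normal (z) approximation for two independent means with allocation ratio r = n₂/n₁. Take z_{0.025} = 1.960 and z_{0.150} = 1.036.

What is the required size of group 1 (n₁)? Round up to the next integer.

n₁ = (z_{α/2} + z_β)² · (σ₁² + σ₂²/r) / δ²
   = (1.960 + 1.036)² · (18² + 17²/2) / 6.7²
   = 8.9760 · (324 + 144.5) / 44.89
   = 8.9760 · 468.5 / 44.89
   = 93.68
Round up → n₁ = 94; n₂ = r·n₁ = 2 × 94 = 188.

n₁ = 94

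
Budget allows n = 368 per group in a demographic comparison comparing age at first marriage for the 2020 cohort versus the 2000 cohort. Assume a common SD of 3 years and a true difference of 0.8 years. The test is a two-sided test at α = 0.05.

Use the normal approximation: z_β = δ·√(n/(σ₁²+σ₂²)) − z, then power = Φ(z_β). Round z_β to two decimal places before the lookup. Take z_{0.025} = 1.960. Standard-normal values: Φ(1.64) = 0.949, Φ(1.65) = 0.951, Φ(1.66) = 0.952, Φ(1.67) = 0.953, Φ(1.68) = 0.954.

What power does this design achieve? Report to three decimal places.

Power ≈ 0.952

z_β = δ·√(n/(σ₁²+σ₂²)) − z_{α/2}
    = 0.8 · √(368/18) − 1.960
    = 0.8 · 4.52155 − 1.960
    = 3.6172 − 1.960 = 1.6572 → 1.66
Power = Φ(1.66) = 0.952.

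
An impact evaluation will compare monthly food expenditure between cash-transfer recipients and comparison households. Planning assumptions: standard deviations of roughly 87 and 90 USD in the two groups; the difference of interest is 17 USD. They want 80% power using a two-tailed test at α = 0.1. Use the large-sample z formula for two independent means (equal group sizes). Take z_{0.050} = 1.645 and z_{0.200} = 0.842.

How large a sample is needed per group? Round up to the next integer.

n = (z_{α/2} + z_β)² · (σ₁² + σ₂²) / δ²
  = (1.645 + 0.842)² · (87² + 90² = 15669) / 17²
  = 6.1852 · 15669 / 289
  = 335.35
Round up → n = 336 per group.

n = 336 per group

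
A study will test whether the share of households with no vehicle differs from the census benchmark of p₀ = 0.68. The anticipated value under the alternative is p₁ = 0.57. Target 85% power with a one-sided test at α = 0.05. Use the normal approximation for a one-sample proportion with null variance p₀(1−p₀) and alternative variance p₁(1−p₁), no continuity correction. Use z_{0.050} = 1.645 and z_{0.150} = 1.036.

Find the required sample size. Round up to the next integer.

n = 136

n = [z_α·√(p₀q₀) + z_β·√(p₁q₁)]² / (p₁ − p₀)²
  = [1.645·√(0.68·0.32) + 1.036·√(0.57·0.43)]² / (-0.11)²
  = [1.645·0.4665 + 1.036·0.4951]² / 0.0121
  = [1.2803]² / 0.0121
  = 135.46
Round up → n = 136.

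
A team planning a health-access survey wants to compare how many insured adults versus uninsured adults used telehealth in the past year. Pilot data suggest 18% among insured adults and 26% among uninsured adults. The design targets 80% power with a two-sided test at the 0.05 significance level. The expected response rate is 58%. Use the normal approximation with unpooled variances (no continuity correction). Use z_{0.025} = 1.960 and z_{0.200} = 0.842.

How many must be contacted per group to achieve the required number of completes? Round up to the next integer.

n = 720 per group

n = (z_{α/2} + z_β)² · [p₁(1−p₁) + p₂(1−p₂)] / (p₁ − p₂)²
  = (1.960 + 0.842)² · (0.18·0.82 + 0.26·0.74) / (-0.08)²
  = (2.802)² · (0.1476 + 0.1924) / 0.0064
  = 7.8512 · 0.3400 / 0.0064
  = 417.10
Adjust for 58% response: 417.10 / 0.58 = 719.13.
Round up → n = 720 per group.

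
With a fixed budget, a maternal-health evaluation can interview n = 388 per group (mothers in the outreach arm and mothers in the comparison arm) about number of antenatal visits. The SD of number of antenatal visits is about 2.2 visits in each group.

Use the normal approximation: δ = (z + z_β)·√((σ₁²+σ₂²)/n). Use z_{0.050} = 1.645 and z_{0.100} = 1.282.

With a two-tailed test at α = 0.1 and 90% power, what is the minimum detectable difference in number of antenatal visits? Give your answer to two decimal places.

Minimum detectable difference ≈ 0.46 visits

δ = (z_{α/2} + z_β) · √((σ₁²+σ₂²)/n)
  = (1.645 + 1.282) · √(9.68/388)
  = 2.927 · √0.02495
  = 2.927 · 0.1580
  = 0.4623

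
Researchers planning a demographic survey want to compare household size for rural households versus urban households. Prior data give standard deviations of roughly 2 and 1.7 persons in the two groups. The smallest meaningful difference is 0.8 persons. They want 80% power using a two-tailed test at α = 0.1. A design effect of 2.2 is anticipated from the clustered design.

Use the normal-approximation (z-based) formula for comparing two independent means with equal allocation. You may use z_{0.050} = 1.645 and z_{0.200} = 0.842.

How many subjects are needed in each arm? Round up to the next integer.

n = (z_{α/2} + z_β)² · (σ₁² + σ₂²) / δ²
  = (1.645 + 0.842)² · (2² + 1.7² = 6.89) / 0.8²
  = 6.1852 · 6.89 / 0.64
  = 66.59
Design effect: 2.2 × 66.59 = 146.49.
Round up → n = 147 per group.

n = 147 per group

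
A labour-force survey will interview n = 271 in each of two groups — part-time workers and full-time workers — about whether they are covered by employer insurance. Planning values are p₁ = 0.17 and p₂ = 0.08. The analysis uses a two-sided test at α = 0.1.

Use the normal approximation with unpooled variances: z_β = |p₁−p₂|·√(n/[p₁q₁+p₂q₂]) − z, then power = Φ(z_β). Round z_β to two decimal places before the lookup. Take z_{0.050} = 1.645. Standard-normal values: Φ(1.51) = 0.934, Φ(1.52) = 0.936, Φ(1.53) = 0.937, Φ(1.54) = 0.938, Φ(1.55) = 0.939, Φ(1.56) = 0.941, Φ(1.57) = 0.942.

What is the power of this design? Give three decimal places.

Power ≈ 0.939

z_β = |p₁−p₂|·√(n/[p₁q₁+p₂q₂]) − z_{α/2}
    = 0.09 · √(271/0.2147) − 1.645
    = 0.09 · 35.5278 − 1.645
    = 3.1975 − 1.645 = 1.5525 → 1.55
Power = Φ(1.55) = 0.939.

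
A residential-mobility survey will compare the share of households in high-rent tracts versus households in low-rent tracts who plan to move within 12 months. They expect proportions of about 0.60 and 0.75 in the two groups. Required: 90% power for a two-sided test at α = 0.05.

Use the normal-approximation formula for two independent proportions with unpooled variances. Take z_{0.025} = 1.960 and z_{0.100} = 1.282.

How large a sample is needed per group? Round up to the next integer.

n = (z_{α/2} + z_β)² · [p₁(1−p₁) + p₂(1−p₂)] / (p₁ − p₂)²
  = (1.960 + 1.282)² · (0.60·0.40 + 0.75·0.25) / (-0.15)²
  = (3.242)² · (0.2400 + 0.1875) / 0.0225
  = 10.5106 · 0.4275 / 0.0225
  = 199.70
Round up → n = 200 per group.

n = 200 per group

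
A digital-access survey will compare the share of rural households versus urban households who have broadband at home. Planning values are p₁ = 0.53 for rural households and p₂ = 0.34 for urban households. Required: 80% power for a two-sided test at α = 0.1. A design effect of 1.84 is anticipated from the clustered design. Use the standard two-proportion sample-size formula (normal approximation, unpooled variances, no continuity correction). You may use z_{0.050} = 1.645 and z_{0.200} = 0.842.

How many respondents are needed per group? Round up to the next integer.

n = (z_{α/2} + z_β)² · [p₁(1−p₁) + p₂(1−p₂)] / (p₁ − p₂)²
  = (1.645 + 0.842)² · (0.53·0.47 + 0.34·0.66) / (0.19)²
  = (2.487)² · (0.2491 + 0.2244) / 0.0361
  = 6.1852 · 0.4735 / 0.0361
  = 81.13
Design effect: 1.84 × 81.13 = 149.27.
Round up → n = 150 per group.

n = 150 per group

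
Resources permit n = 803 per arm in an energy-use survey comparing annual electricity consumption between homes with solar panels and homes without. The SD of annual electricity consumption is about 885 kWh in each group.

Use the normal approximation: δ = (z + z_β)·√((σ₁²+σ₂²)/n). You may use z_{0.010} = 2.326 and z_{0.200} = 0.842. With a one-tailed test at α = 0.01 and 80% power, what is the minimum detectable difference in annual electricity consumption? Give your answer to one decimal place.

δ = (z_α + z_β) · √((σ₁²+σ₂²)/n)
  = (2.326 + 0.842) · √(1566450/803)
  = 3.168 · √1950.7
  = 3.168 · 44.1673
  = 139.9219

Minimum detectable difference ≈ 139.9 kWh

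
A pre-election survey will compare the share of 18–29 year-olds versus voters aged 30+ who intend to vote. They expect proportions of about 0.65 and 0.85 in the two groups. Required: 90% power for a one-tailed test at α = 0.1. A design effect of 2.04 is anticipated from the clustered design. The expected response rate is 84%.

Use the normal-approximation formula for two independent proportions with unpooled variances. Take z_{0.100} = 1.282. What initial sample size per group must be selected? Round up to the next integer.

n = 142 per group

n = (z_α + z_β)² · [p₁(1−p₁) + p₂(1−p₂)] / (p₁ − p₂)²
  = (1.282 + 1.282)² · (0.65·0.35 + 0.85·0.15) / (-0.20)²
  = (2.564)² · (0.2275 + 0.1275) / 0.0400
  = 6.5741 · 0.3550 / 0.0400
  = 58.35
Design effect: 2.04 × 58.35 = 119.02.
Adjust for 84% response: 119.02 / 0.84 = 141.70.
Round up → n = 142 per group.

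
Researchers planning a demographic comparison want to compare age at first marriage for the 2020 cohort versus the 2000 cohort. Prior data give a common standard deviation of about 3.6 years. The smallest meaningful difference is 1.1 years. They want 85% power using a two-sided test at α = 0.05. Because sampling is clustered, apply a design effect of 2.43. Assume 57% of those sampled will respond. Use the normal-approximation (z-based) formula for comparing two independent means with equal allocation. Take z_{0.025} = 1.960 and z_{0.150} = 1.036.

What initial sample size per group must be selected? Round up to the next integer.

n = 820 per group

n = (z_{α/2} + z_β)² · (σ₁² + σ₂²) / δ²
  = (1.960 + 1.036)² · (2·3.6² = 25.92) / 1.1²
  = 8.9760 · 25.92 / 1.21
  = 192.28
Design effect: 2.43 × 192.28 = 467.24.
Adjust for 57% response: 467.24 / 0.57 = 819.72.
Round up → n = 820 per group.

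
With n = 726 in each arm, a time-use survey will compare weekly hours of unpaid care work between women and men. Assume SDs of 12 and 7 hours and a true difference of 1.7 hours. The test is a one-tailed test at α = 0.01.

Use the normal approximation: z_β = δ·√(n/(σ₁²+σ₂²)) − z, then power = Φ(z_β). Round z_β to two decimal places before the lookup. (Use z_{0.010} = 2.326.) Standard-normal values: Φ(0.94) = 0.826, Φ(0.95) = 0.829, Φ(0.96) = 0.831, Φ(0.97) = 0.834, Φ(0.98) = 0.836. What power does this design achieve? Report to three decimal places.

Power ≈ 0.834

z_β = δ·√(n/(σ₁²+σ₂²)) − z_α
    = 1.7 · √(726/193) − 2.326
    = 1.7 · 1.93950 − 2.326
    = 3.2971 − 2.326 = 0.9711 → 0.97
Power = Φ(0.97) = 0.834.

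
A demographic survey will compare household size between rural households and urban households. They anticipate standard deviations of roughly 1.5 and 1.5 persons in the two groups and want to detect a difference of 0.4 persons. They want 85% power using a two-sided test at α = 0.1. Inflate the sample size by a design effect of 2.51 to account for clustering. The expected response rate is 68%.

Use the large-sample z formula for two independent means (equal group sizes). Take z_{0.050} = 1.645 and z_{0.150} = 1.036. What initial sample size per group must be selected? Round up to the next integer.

n = 747 per group

n = (z_{α/2} + z_β)² · (σ₁² + σ₂²) / δ²
  = (1.645 + 1.036)² · (1.5² + 1.5² = 4.5) / 0.4²
  = 7.1878 · 4.5 / 0.16
  = 202.16
Design effect: 2.51 × 202.16 = 507.41.
Adjust for 68% response: 507.41 / 0.68 = 746.19.
Round up → n = 747 per group.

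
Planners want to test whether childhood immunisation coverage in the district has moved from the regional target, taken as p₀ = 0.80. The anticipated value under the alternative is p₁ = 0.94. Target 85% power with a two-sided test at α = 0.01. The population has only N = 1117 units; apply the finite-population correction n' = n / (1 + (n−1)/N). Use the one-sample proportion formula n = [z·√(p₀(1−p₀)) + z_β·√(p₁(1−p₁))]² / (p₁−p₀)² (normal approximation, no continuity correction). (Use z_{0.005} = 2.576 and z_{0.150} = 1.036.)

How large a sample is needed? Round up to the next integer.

n = 78

n = [z_{α/2}·√(p₀q₀) + z_β·√(p₁q₁)]² / (p₁ − p₀)²
  = [2.576·√(0.80·0.20) + 1.036·√(0.94·0.06)]² / (0.14)²
  = [2.576·0.4000 + 1.036·0.2375]² / 0.0196
  = [1.2764]² / 0.0196
  = 83.13
Finite-population correction (N = 1117): 83.13 / (1 + (83.13 − 1)/1117) = 77.43.
Round up → n = 78.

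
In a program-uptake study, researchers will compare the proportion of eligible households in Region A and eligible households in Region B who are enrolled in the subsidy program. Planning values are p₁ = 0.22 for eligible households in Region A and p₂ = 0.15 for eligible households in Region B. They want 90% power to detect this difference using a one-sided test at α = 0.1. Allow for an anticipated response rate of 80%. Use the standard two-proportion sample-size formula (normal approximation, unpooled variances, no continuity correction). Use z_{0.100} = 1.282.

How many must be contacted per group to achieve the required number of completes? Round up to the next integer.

n = 502 per group

n = (z_α + z_β)² · [p₁(1−p₁) + p₂(1−p₂)] / (p₁ − p₂)²
  = (1.282 + 1.282)² · (0.22·0.78 + 0.15·0.85) / (0.07)²
  = (2.564)² · (0.1716 + 0.1275) / 0.0049
  = 6.5741 · 0.2991 / 0.0049
  = 401.29
Adjust for 80% response: 401.29 / 0.80 = 501.61.
Round up → n = 502 per group.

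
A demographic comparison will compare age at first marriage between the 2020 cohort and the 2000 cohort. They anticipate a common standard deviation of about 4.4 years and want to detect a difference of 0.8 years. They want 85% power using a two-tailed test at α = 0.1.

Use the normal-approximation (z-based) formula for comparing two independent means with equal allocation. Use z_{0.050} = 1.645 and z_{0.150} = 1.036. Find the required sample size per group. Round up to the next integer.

n = (z_{α/2} + z_β)² · (σ₁² + σ₂²) / δ²
  = (1.645 + 1.036)² · (2·4.4² = 38.72) / 0.8²
  = 7.1878 · 38.72 / 0.64
  = 434.86
Round up → n = 435 per group.

n = 435 per group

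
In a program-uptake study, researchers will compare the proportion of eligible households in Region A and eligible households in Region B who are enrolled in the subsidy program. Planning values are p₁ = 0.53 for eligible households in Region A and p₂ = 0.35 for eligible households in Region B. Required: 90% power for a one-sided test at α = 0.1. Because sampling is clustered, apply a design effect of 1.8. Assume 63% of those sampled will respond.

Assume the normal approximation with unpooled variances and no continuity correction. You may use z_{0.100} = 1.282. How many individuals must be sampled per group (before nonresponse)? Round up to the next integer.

n = (z_α + z_β)² · [p₁(1−p₁) + p₂(1−p₂)] / (p₁ − p₂)²
  = (1.282 + 1.282)² · (0.53·0.47 + 0.35·0.65) / (0.18)²
  = (2.564)² · (0.2491 + 0.2275) / 0.0324
  = 6.5741 · 0.4766 / 0.0324
  = 96.70
Design effect: 1.8 × 96.70 = 174.07.
Adjust for 63% response: 174.07 / 0.63 = 276.30.
Round up → n = 277 per group.

n = 277 per group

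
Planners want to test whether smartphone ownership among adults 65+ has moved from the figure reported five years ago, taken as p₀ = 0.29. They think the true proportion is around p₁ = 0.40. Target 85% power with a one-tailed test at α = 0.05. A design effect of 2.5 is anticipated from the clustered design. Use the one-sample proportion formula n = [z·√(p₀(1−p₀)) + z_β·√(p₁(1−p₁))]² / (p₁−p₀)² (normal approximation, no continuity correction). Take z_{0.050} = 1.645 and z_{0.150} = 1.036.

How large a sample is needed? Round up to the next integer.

n = [z_α·√(p₀q₀) + z_β·√(p₁q₁)]² / (p₁ − p₀)²
  = [1.645·√(0.29·0.71) + 1.036·√(0.40·0.60)]² / (0.11)²
  = [1.645·0.4538 + 1.036·0.4899]² / 0.0121
  = [1.2540]² / 0.0121
  = 129.95
Design effect: 2.5 × 129.95 = 324.89.
Round up → n = 325.

n = 325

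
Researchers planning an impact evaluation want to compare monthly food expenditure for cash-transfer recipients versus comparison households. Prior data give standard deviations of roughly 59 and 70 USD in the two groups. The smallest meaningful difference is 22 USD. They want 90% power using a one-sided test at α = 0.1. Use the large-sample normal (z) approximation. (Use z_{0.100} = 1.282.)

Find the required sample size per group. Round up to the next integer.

n = 114 per group

n = (z_α + z_β)² · (σ₁² + σ₂²) / δ²
  = (1.282 + 1.282)² · (59² + 70² = 8381) / 22²
  = 6.5741 · 8381 / 484
  = 113.84
Round up → n = 114 per group.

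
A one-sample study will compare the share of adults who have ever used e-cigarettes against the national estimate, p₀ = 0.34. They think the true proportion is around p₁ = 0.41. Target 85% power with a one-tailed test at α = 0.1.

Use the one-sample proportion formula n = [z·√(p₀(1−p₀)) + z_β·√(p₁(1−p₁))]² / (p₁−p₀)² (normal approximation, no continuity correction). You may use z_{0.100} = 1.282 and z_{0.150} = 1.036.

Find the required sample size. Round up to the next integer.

n = [z_α·√(p₀q₀) + z_β·√(p₁q₁)]² / (p₁ − p₀)²
  = [1.282·√(0.34·0.66) + 1.036·√(0.41·0.59)]² / (0.07)²
  = [1.282·0.4737 + 1.036·0.4918]² / 0.0049
  = [1.1168]² / 0.0049
  = 254.55
Round up → n = 255.

n = 255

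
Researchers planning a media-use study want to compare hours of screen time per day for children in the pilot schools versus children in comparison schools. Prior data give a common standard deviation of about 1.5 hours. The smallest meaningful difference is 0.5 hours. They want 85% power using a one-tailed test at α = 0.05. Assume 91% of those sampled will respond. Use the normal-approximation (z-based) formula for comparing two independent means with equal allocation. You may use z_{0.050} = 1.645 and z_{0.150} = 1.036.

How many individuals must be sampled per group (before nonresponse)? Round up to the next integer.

n = (z_α + z_β)² · (σ₁² + σ₂²) / δ²
  = (1.645 + 1.036)² · (2·1.5² = 4.5) / 0.5²
  = 7.1878 · 4.5 / 0.25
  = 129.38
Adjust for 91% response: 129.38 / 0.91 = 142.18.
Round up → n = 143 per group.

n = 143 per group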